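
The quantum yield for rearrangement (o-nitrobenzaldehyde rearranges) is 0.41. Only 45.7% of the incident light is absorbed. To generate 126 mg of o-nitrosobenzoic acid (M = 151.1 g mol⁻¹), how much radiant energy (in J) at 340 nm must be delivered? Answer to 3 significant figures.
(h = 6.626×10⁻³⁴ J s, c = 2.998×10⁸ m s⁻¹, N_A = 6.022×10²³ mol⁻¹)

1570 J

Product: 126 mg / 151.1 g mol⁻¹ = 8.339×10⁻⁴ mol.
Photons that must be absorbed: 8.339×10⁻⁴ / 0.41 = 0.002034 mol.
Incident photons needed: 0.002034 / 0.457 = 0.004451 mol.
Photon energy: hc/λ = 5.843×10⁻¹⁹ J; per mole, 3.519×10⁵ J mol⁻¹.
Energy required: 0.004451 × 3.519×10⁵ = 1570 J.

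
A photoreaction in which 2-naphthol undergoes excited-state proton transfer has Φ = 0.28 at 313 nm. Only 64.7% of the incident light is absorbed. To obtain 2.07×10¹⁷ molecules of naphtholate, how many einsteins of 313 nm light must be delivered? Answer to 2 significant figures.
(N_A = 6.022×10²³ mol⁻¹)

1.9×10⁻⁶ einstein

Product: 2.07×10¹⁷ / 6.022×10²³ = 3.437×10⁻⁷ mol.
Photons that must be absorbed: 3.437×10⁻⁷ / 0.28 = 1.228×10⁻⁶ mol.
Incident photons needed: 1.228×10⁻⁶ / 0.647 = 1.898×10⁻⁶ mol.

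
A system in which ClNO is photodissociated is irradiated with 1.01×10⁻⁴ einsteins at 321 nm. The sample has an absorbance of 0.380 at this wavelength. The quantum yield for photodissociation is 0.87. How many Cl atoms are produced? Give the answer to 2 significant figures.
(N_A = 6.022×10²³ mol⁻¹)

Fraction absorbed: 1 − 10^(−0.380) = 0.5831.
Photons absorbed: 0.5831 × 1.01×10⁻⁴ = 5.889×10⁻⁵ mol.
Product: Φ × n_abs = 0.87 × 5.889×10⁻⁵ = 5.123×10⁻⁵ mol.
As a count: 5.123×10⁻⁵ × 6.022×10²³ = 3.1×10¹⁹.

3.1×10¹⁹ atoms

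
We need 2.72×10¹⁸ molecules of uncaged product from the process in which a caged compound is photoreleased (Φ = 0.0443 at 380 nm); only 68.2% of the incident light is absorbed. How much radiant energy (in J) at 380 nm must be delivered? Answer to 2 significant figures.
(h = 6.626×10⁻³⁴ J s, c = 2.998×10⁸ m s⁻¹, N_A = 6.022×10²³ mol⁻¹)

47 J

Product: 2.72×10¹⁸ / 6.022×10²³ = 4.517×10⁻⁶ mol.
Photons that must be absorbed: 4.517×10⁻⁶ / 0.0443 = 1.020×10⁻⁴ mol.
Incident photons needed: 1.020×10⁻⁴ / 0.682 = 1.496×10⁻⁴ mol.
Photon energy: hc/λ = 5.228×10⁻¹⁹ J; per mole, 3.148×10⁵ J mol⁻¹.
Energy required: 1.496×10⁻⁴ × 3.148×10⁵ = 47 J.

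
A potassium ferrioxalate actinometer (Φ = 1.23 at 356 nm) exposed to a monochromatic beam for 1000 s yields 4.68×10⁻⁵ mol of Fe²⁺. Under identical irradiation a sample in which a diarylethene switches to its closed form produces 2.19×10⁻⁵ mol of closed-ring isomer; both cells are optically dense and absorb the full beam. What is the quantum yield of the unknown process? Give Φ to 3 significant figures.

Photons absorbed by the actinometer: 4.68×10⁻⁵ / 1.23 = 3.805×10⁻⁵ mol.
Φ(unknown) = 2.19×10⁻⁵ / 3.805×10⁻⁵ = 0.576.

Φ = 0.576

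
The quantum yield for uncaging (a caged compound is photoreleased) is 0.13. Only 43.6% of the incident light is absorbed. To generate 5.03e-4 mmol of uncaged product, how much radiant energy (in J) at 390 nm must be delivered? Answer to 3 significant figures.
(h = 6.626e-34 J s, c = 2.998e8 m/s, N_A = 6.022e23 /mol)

2.72 J

Product: 5.03e-4 mmol = 5.03e-7 mol.
Photons that must be absorbed: 5.03e-7 / 0.13 = 3.869e-6 mol.
Incident photons needed: 3.869e-6 / 0.436 = 8.874e-6 mol.
Photon energy: hc/λ = 5.094e-19 J; per mole, 3.068e5 J mol⁻¹.
Energy required: 8.874e-6 × 3.068e5 = 2.72 J.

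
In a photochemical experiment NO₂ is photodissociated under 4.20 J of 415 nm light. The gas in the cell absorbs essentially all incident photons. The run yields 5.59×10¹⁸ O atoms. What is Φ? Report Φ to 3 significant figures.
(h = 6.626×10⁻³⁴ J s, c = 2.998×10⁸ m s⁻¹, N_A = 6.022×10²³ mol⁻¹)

Product: 5.59×10¹⁸ / 6.022×10²³ = 9.283×10⁻⁶ mol.
Photon energy at 415 nm: hc/λ = (6.626×10⁻³⁴)(2.998×10⁸)/(415×10⁻⁹) = 4.787×10⁻¹⁹ J.
Photons incident: 4.20 / 4.787×10⁻¹⁹ = 8.774×10¹⁸, i.e. 8.774×10¹⁸/6.022×10²³ = 1.457×10⁻⁵ mol.
Φ = 9.283×10⁻⁶ mol / 1.457×10⁻⁵ mol photons = 0.637.

Φ = 0.637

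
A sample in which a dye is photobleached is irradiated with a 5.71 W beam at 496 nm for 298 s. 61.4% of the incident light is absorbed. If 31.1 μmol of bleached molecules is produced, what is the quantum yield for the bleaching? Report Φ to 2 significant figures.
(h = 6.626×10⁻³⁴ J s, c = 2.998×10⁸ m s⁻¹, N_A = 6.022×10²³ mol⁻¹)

Φ = 0.0072

Product: 31.1 μmol = 3.11×10⁻⁵ mol.
Photon energy at 496 nm: hc/λ = (6.626×10⁻³⁴)(2.998×10⁸)/(496×10⁻⁹) = 4.005×10⁻¹⁹ J.
Energy delivered: (5.71 W)(298 s) = 1702 J.
Photons incident: 1702 / 4.005×10⁻¹⁹ = 4.250×10²¹, i.e. 4.250×10²¹/6.022×10²³ = 0.007057 mol.
Photons absorbed: 0.614 × 0.007057 = 0.004333 mol.
Φ = 3.11×10⁻⁵ mol / 0.004333 mol photons = 0.0072.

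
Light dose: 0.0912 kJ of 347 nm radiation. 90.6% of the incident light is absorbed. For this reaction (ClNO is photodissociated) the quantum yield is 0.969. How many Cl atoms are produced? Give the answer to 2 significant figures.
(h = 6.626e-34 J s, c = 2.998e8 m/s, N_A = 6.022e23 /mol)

1.4e20 atoms

Photon energy at 347 nm: hc/λ = (6.626e-34)(2.998e8)/(347e-9) = 5.725e-19 J.
Incident energy: 0.0912 kJ = 91.2 J.
Photons incident: 91.2 / 5.725e-19 = 1.593e20, i.e. 1.593e20/6.022e23 = 2.645e-4 mol.
Photons absorbed: 0.906 × 2.645e-4 = 2.396e-4 mol.
Product: Φ × n_abs = 0.969 × 2.396e-4 = 2.322e-4 mol.
As a count: 2.322e-4 × 6.022e23 = 1.4e20.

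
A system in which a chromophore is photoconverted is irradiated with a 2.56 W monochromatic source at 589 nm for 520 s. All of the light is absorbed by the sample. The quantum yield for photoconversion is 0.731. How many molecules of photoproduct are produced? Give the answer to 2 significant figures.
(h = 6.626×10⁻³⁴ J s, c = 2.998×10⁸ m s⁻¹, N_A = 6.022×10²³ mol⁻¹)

Photon energy at 589 nm: hc/λ = (6.626×10⁻³⁴)(2.998×10⁸)/(589×10⁻⁹) = 3.373×10⁻¹⁹ J.
Energy delivered: (2.56 W)(520 s) = 1331 J.
Photons incident: 1331 / 3.373×10⁻¹⁹ = 3.946×10²¹, i.e. 3.946×10²¹/6.022×10²³ = 0.006553 mol.
Product: Φ × n_abs = 0.731 × 0.006553 = 0.004790 mol.
As a count: 0.004790 × 6.022×10²³ = 2.9×10²¹.

2.9×10²¹ molecules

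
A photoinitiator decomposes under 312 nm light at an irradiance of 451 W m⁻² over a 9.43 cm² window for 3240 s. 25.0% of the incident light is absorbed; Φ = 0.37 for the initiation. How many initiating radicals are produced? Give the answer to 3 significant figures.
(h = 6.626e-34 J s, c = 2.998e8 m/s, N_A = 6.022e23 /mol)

Photon energy at 312 nm: hc/λ = (6.626e-34)(2.998e8)/(312e-9) = 6.367e-19 J.
Energy delivered: (451 W m⁻²)(9.43e-4 m²)(3240 s) = 1378 J.
Photons incident: 1378 / 6.367e-19 = 2.164e21, i.e. 2.164e21/6.022e23 = 0.003593 mol.
Photons absorbed: 0.250 × 0.003593 = 8.983e-4 mol.
Product: Φ × n_abs = 0.37 × 8.983e-4 = 3.324e-4 mol.
As a count: 3.324e-4 × 6.022e23 = 2.00e20.

2.00e20 initiating radicals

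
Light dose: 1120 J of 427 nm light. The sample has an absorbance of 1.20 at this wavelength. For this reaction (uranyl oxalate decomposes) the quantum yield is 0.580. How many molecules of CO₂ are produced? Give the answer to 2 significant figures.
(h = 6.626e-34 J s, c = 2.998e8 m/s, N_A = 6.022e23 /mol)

1.3e21 molecules

Photon energy at 427 nm: hc/λ = (6.626e-34)(2.998e8)/(427e-9) = 4.652e-19 J.
Photons incident: 1120 / 4.652e-19 = 2.408e21, i.e. 2.408e21/6.022e23 = 0.003999 mol.
Fraction absorbed: 1 − 10^(−1.20) = 0.9369.
Photons absorbed: 0.9369 × 0.003999 = 0.003747 mol.
Product: Φ × n_abs = 0.580 × 0.003747 = 0.002173 mol.
As a count: 0.002173 × 6.022e23 = 1.3e21.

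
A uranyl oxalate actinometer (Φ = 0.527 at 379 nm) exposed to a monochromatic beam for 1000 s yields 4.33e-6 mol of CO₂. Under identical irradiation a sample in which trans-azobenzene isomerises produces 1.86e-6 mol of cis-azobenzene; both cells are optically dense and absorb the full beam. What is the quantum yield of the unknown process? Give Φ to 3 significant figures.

Φ = 0.226

Photons absorbed by the actinometer: 4.33e-6 / 0.527 = 8.216e-6 mol.
Φ(unknown) = 1.86e-6 / 8.216e-6 = 0.226.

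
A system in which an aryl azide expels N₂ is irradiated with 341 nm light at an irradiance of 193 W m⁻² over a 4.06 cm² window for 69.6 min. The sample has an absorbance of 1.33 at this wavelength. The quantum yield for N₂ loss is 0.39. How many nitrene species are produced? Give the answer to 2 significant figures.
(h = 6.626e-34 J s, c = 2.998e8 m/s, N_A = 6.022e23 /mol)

2.1e20 species

Photon energy at 341 nm: hc/λ = (6.626e-34)(2.998e8)/(341e-9) = 5.825e-19 J.
Energy delivered: (193 W m⁻²)(4.06e-4 m²)(4176 s) = 327.2 J.
Photons incident: 327.2 / 5.825e-19 = 5.617e20, i.e. 5.617e20/6.022e23 = 9.327e-4 mol.
Fraction absorbed: 1 − 10^(−1.33) = 0.9532.
Photons absorbed: 0.9532 × 9.327e-4 = 8.890e-4 mol.
Product: Φ × n_abs = 0.39 × 8.890e-4 = 3.467e-4 mol.
As a count: 3.467e-4 × 6.022e23 = 2.1e20.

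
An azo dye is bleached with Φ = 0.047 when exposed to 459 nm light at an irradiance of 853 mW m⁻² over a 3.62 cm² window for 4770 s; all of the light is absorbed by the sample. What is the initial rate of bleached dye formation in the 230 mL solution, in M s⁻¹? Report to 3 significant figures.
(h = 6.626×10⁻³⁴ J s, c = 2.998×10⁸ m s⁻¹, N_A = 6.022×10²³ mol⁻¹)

Photon energy at 459 nm: hc/λ = (6.626×10⁻³⁴)(2.998×10⁸)/(459×10⁻⁹) = 4.328×10⁻¹⁹ J.
Energy delivered: (853 mW m⁻²)(3.62×10⁻⁴ m²)(4770 s) = 1.473 J.
Photons incident: 1.473 / 4.328×10⁻¹⁹ = 3.403×10¹⁸, i.e. 3.403×10¹⁸/6.022×10²³ = 5.651×10⁻⁶ mol.
Product formed: 0.047 × 5.651×10⁻⁶ = 2.656×10⁻⁷ mol.
Rate: 2.656×10⁻⁷ mol / (4770 s × 0.23 L) = 2.42×10⁻¹⁰ M s⁻¹.

2.42×10⁻¹⁰ M s⁻¹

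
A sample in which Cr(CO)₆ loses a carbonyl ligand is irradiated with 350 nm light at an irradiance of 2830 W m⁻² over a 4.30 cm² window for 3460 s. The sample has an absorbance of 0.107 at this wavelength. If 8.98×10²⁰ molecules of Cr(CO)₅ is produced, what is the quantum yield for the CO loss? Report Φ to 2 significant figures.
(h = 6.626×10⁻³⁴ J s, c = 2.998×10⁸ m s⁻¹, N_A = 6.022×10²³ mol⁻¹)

Product: 8.98×10²⁰ / 6.022×10²³ = 0.001491 mol.
Photon energy at 350 nm: hc/λ = (6.626×10⁻³⁴)(2.998×10⁸)/(350×10⁻⁹) = 5.676×10⁻¹⁹ J.
Energy delivered: (2830 W m⁻²)(4.30×10⁻⁴ m²)(3460 s) = 4210 J.
Photons incident: 4210 / 5.676×10⁻¹⁹ = 7.417×10²¹, i.e. 7.417×10²¹/6.022×10²³ = 0.01232 mol.
Fraction absorbed: 1 − 10^(−0.107) = 0.2184.
Photons absorbed: 0.2184 × 0.01232 = 0.002691 mol.
Φ = 0.001491 mol / 0.002691 mol photons = 0.55.

Φ = 0.55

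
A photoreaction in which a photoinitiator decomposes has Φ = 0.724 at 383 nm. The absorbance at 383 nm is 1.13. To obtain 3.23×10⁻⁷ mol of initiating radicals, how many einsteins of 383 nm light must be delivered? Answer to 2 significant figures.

4.8×10⁻⁷ einstein

Photons that must be absorbed: 3.23×10⁻⁷ / 0.724 = 4.461×10⁻⁷ mol.
Fraction absorbed: 1 − 10^(−1.13) = 0.9259.
Incident photons needed: 4.461×10⁻⁷ / 0.9259 = 4.818×10⁻⁷ mol.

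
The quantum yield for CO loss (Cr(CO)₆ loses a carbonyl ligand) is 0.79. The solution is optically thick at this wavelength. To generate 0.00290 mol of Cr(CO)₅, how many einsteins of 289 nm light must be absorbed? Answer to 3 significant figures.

Photons that must be absorbed: 0.00290 / 0.79 = 0.003671 mol.

0.00367 einstein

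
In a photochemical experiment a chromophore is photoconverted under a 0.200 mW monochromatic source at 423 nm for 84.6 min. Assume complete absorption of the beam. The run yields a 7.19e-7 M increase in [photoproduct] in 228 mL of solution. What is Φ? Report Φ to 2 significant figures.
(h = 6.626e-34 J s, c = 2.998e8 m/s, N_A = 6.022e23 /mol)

Product: (7.19e-7 M)(0.228 L) = 1.639e-7 mol.
Photon energy at 423 nm: hc/λ = (6.626e-34)(2.998e8)/(423e-9) = 4.696e-19 J.
Energy delivered: (0.200 mW)(5076 s) = 1.015 J.
Photons incident: 1.015 / 4.696e-19 = 2.161e18, i.e. 2.161e18/6.022e23 = 3.589e-6 mol.
Φ = 1.639e-7 mol / 3.589e-6 mol photons = 0.046.

Φ = 0.046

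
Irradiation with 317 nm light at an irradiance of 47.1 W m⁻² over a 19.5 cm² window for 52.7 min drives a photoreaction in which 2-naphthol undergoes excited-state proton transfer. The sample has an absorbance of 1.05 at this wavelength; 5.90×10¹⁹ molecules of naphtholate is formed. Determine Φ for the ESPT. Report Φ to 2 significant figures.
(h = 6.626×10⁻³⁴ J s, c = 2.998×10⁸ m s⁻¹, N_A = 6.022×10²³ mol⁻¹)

Product: 5.90×10¹⁹ / 6.022×10²³ = 9.797×10⁻⁵ mol.
Photon energy at 317 nm: hc/λ = (6.626×10⁻³⁴)(2.998×10⁸)/(317×10⁻⁹) = 6.266×10⁻¹⁹ J.
Energy delivered: (47.1 W m⁻²)(19.5×10⁻⁴ m²)(3162 s) = 290.4 J.
Photons incident: 290.4 / 6.266×10⁻¹⁹ = 4.635×10²⁰, i.e. 4.635×10²⁰/6.022×10²³ = 7.697×10⁻⁴ mol.
Fraction absorbed: 1 − 10^(−1.05) = 0.9109.
Photons absorbed: 0.9109 × 7.697×10⁻⁴ = 7.011×10⁻⁴ mol.
Φ = 9.797×10⁻⁵ mol / 7.011×10⁻⁴ mol photons = 0.14.

Φ = 0.14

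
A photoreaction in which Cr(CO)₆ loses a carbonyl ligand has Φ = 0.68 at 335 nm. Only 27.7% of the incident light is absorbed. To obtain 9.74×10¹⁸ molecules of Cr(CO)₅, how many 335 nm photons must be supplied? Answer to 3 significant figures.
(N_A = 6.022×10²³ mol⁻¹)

Product: 9.74×10¹⁸ / 6.022×10²³ = 1.617×10⁻⁵ mol.
Photons that must be absorbed: 1.617×10⁻⁵ / 0.68 = 2.378×10⁻⁵ mol.
Incident photons needed: 2.378×10⁻⁵ / 0.277 = 8.585×10⁻⁵ mol.
Photon count: 8.585×10⁻⁵ × 6.022×10²³ = 5.17×10¹⁹.

5.17×10¹⁹ photons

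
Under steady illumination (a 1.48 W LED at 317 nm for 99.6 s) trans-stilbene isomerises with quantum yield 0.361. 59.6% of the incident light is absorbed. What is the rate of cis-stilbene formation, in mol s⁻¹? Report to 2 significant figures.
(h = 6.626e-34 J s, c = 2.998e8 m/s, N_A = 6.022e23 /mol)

Photon energy at 317 nm: hc/λ = (6.626e-34)(2.998e8)/(317e-9) = 6.266e-19 J.
Energy delivered: (1.48 W)(99.6 s) = 147.4 J.
Photons incident: 147.4 / 6.266e-19 = 2.352e20, i.e. 2.352e20/6.022e23 = 3.906e-4 mol.
Photons absorbed: 0.596 × 3.906e-4 = 2.328e-4 mol.
Product formed: 0.361 × 2.328e-4 = 8.404e-5 mol.
Rate: 8.404e-5 / 99.6 s = 8.4e-7 mol s⁻¹.

8.4e-7 mol s⁻¹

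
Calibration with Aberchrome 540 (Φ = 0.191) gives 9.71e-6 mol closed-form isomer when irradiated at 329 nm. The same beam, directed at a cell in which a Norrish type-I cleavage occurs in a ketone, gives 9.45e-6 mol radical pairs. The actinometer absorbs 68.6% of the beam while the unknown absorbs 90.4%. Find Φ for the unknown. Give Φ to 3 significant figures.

Φ = 0.141

Photons absorbed by the actinometer: 9.71e-6 / 0.191 = 5.084e-5 mol.
Incident flux: 5.084e-5 / 0.686 = 7.411e-5 einstein.
Absorbed by unknown: 0.904 × 7.411e-5 = 6.700e-5 mol.
Φ(unknown) = 9.45e-6 / 6.700e-5 = 0.141.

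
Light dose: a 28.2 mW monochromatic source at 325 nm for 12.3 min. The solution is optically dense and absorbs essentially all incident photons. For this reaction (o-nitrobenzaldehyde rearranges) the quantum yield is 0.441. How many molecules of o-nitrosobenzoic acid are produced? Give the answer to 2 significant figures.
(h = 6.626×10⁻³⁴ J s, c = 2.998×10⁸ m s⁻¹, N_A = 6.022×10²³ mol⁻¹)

Photon energy at 325 nm: hc/λ = (6.626×10⁻³⁴)(2.998×10⁸)/(325×10⁻⁹) = 6.112×10⁻¹⁹ J.
Energy delivered: (28.2 mW)(738 s) = 20.81 J.
Photons incident: 20.81 / 6.112×10⁻¹⁹ = 3.405×10¹⁹, i.e. 3.405×10¹⁹/6.022×10²³ = 5.654×10⁻⁵ mol.
Product: Φ × n_abs = 0.441 × 5.654×10⁻⁵ = 2.493×10⁻⁵ mol.
As a count: 2.493×10⁻⁵ × 6.022×10²³ = 1.5×10¹⁹.

1.5×10¹⁹ molecules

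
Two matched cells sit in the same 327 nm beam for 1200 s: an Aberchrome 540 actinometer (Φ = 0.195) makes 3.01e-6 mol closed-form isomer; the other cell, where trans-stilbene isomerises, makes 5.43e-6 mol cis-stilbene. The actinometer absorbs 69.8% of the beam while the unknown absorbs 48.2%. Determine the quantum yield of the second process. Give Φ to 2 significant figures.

Φ = 0.51

Photons absorbed by the actinometer: 3.01e-6 / 0.195 = 1.544e-5 mol.
Incident flux: 1.544e-5 / 0.698 = 2.212e-5 einstein.
Absorbed by unknown: 0.482 × 2.212e-5 = 1.066e-5 mol.
Φ(unknown) = 5.43e-6 / 1.066e-5 = 0.51.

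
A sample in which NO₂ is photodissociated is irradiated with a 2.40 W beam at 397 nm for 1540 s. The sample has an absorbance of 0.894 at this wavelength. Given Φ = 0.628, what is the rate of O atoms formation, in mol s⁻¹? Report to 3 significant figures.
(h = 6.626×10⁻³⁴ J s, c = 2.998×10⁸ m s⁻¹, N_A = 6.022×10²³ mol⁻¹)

4.36×10⁻⁶ mol s⁻¹

Photon energy at 397 nm: hc/λ = (6.626×10⁻³⁴)(2.998×10⁸)/(397×10⁻⁹) = 5.004×10⁻¹⁹ J.
Energy delivered: (2.40 W)(1540 s) = 3696 J.
Photons incident: 3696 / 5.004×10⁻¹⁹ = 7.386×10²¹, i.e. 7.386×10²¹/6.022×10²³ = 0.01227 mol.
Fraction absorbed: 1 − 10^(−0.894) = 0.8724.
Photons absorbed: 0.8724 × 0.01227 = 0.01070 mol.
Product formed: 0.628 × 0.01070 = 0.006720 mol.
Rate: 0.006720 / 1540 s = 4.36×10⁻⁶ mol s⁻¹.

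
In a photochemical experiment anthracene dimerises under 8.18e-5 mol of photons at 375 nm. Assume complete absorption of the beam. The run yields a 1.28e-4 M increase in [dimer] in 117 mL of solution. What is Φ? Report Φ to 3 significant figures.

Product: (1.28e-4 M)(0.117 L) = 1.498e-5 mol.
Φ = 1.498e-5 mol / 8.18e-5 mol photons = 0.183.

Φ = 0.183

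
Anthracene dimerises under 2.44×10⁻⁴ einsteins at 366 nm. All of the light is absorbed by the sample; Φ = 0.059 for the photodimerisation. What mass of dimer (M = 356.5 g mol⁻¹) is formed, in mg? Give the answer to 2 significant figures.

Product: Φ × n_abs = 0.059 × 2.44×10⁻⁴ = 1.440×10⁻⁵ mol.
Mass: 1.440×10⁻⁵ × 356.5 = 0.005134 g = 5.1 mg.

5.1 mg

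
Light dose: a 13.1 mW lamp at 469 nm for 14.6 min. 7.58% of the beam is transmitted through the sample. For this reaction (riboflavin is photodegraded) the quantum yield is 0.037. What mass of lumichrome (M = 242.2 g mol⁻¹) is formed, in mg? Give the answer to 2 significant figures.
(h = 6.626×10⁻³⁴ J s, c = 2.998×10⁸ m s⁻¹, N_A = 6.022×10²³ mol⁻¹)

Photon energy at 469 nm: hc/λ = (6.626×10⁻³⁴)(2.998×10⁸)/(469×10⁻⁹) = 4.236×10⁻¹⁹ J.
Energy delivered: (13.1 mW)(876 s) = 11.48 J.
Photons incident: 11.48 / 4.236×10⁻¹⁹ = 2.710×10¹⁹, i.e. 2.710×10¹⁹/6.022×10²³ = 4.500×10⁻⁵ mol.
Fraction absorbed: 1 − 7.58/100 = 0.9242.
Photons absorbed: 0.9242 × 4.500×10⁻⁵ = 4.159×10⁻⁵ mol.
Product: Φ × n_abs = 0.037 × 4.159×10⁻⁵ = 1.539×10⁻⁶ mol.
Mass: 1.539×10⁻⁶ × 242.2 = 3.727×10⁻⁴ g = 0.37 mg.

0.37 mg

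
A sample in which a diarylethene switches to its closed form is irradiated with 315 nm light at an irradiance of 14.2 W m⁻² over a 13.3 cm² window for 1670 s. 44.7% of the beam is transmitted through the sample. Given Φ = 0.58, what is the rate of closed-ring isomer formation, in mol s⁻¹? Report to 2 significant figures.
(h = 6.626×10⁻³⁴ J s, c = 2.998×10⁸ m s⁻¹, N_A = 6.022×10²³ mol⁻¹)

Photon energy at 315 nm: hc/λ = (6.626×10⁻³⁴)(2.998×10⁸)/(315×10⁻⁹) = 6.306×10⁻¹⁹ J.
Energy delivered: (14.2 W m⁻²)(13.3×10⁻⁴ m²)(1670 s) = 31.54 J.
Photons incident: 31.54 / 6.306×10⁻¹⁹ = 5.002×10¹⁹, i.e. 5.002×10¹⁹/6.022×10²³ = 8.306×10⁻⁵ mol.
Fraction absorbed: 1 − 44.7/100 = 0.5530.
Photons absorbed: 0.5530 × 8.306×10⁻⁵ = 4.593×10⁻⁵ mol.
Product formed: 0.58 × 4.593×10⁻⁵ = 2.664×10⁻⁵ mol.
Rate: 2.664×10⁻⁵ / 1670 s = 1.6×10⁻⁸ mol s⁻¹.

1.6×10⁻⁸ mol s⁻¹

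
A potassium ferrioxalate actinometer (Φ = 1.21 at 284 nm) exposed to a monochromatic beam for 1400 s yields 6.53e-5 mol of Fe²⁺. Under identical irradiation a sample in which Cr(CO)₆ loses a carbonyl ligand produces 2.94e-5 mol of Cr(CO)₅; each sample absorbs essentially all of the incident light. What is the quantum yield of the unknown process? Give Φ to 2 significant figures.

Photons absorbed by the actinometer: 6.53e-5 / 1.21 = 5.397e-5 mol.
Φ(unknown) = 2.94e-5 / 5.397e-5 = 0.54.

Φ = 0.54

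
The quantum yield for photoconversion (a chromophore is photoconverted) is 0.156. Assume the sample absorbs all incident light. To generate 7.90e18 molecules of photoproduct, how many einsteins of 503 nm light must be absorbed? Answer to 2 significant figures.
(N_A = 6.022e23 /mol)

Product: 7.90e18 / 6.022e23 = 1.312e-5 mol.
Photons that must be absorbed: 1.312e-5 / 0.156 = 8.410e-5 mol.

8.4e-5 einstein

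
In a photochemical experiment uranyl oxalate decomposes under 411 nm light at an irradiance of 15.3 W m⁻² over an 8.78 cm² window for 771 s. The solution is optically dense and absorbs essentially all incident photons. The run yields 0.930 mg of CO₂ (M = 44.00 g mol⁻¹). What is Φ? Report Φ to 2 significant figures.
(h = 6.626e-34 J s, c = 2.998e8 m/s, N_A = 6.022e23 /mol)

Product: 0.930 mg / 44.00 g mol⁻¹ = 2.114e-5 mol.
Photon energy at 411 nm: hc/λ = (6.626e-34)(2.998e8)/(411e-9) = 4.833e-19 J.
Energy delivered: (15.3 W m⁻²)(8.78e-4 m²)(771 s) = 10.36 J.
Photons incident: 10.36 / 4.833e-19 = 2.144e19, i.e. 2.144e19/6.022e23 = 3.560e-5 mol.
Φ = 2.114e-5 mol / 3.560e-5 mol photons = 0.59.

Φ = 0.59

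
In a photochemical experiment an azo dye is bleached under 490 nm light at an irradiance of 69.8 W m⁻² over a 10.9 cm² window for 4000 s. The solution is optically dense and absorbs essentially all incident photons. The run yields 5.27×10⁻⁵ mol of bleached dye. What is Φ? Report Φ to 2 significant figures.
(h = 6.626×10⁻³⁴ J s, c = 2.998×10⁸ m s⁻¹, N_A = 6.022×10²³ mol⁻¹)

Photon energy at 490 nm: hc/λ = (6.626×10⁻³⁴)(2.998×10⁸)/(490×10⁻⁹) = 4.054×10⁻¹⁹ J.
Energy delivered: (69.8 W m⁻²)(10.9×10⁻⁴ m²)(4000 s) = 304.3 J.
Photons incident: 304.3 / 4.054×10⁻¹⁹ = 7.506×10²⁰, i.e. 7.506×10²⁰/6.022×10²³ = 0.001246 mol.
Φ = 5.27×10⁻⁵ mol / 0.001246 mol photons = 0.042.

Φ = 0.042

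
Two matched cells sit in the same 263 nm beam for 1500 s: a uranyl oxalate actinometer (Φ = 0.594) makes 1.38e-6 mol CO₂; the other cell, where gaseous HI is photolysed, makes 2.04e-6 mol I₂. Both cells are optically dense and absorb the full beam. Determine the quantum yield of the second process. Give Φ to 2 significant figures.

Φ = 0.88

Photons absorbed by the actinometer: 1.38e-6 / 0.594 = 2.323e-6 mol.
Φ(unknown) = 2.04e-6 / 2.323e-6 = 0.88.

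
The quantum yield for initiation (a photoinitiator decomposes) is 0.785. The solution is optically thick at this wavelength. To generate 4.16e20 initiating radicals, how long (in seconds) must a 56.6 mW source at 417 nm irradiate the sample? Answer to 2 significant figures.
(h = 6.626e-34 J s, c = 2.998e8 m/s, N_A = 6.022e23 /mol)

Product: 4.16e20 / 6.022e23 = 6.908e-4 mol.
Photons that must be absorbed: 6.908e-4 / 0.785 = 8.800e-4 mol.
Photon energy: hc/λ = 4.764e-19 J; per mole, 2.869e5 J mol⁻¹.
Energy required: 8.800e-4 × 2.869e5 = 252.5 J.
Time: 252.5 J / 0.0566 W = 4500 s.

t ≈ 4500 s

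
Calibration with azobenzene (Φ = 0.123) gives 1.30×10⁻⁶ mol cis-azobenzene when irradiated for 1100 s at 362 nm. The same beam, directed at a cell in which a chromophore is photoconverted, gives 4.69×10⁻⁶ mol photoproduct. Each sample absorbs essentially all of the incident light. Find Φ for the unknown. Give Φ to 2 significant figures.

Photons absorbed by the actinometer: 1.30×10⁻⁶ / 0.123 = 1.057×10⁻⁵ mol.
Φ(unknown) = 4.69×10⁻⁶ / 1.057×10⁻⁵ = 0.44.

Φ = 0.44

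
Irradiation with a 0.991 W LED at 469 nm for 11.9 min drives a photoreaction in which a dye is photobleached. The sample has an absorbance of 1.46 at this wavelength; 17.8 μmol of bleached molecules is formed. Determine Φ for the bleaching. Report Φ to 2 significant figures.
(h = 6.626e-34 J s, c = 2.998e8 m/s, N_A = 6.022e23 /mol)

Φ = 0.0066

Product: 17.8 μmol = 1.78e-5 mol.
Photon energy at 469 nm: hc/λ = (6.626e-34)(2.998e8)/(469e-9) = 4.236e-19 J.
Energy delivered: (0.991 W)(714 s) = 707.6 J.
Photons incident: 707.6 / 4.236e-19 = 1.670e21, i.e. 1.670e21/6.022e23 = 0.002773 mol.
Fraction absorbed: 1 − 10^(−1.46) = 0.9653.
Photons absorbed: 0.9653 × 0.002773 = 0.002677 mol.
Φ = 1.78e-5 mol / 0.002677 mol photons = 0.0066.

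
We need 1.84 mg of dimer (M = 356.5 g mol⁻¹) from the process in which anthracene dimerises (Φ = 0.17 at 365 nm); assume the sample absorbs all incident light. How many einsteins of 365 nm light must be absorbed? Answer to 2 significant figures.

Product: 1.84 mg / 356.5 g mol⁻¹ = 5.161×10⁻⁶ mol.
Photons that must be absorbed: 5.161×10⁻⁶ / 0.17 = 3.036×10⁻⁵ mol.

3.0×10⁻⁵ einstein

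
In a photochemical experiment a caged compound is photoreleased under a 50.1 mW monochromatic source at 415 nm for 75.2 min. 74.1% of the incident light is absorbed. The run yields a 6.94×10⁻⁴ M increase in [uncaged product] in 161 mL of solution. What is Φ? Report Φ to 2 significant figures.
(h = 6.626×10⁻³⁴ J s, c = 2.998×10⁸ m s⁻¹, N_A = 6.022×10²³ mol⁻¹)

Product: (6.94×10⁻⁴ M)(0.161 L) = 1.117×10⁻⁴ mol.
Photon energy at 415 nm: hc/λ = (6.626×10⁻³⁴)(2.998×10⁸)/(415×10⁻⁹) = 4.787×10⁻¹⁹ J.
Energy delivered: (50.1 mW)(4512 s) = 226.1 J.
Photons incident: 226.1 / 4.787×10⁻¹⁹ = 4.723×10²⁰, i.e. 4.723×10²⁰/6.022×10²³ = 7.843×10⁻⁴ mol.
Photons absorbed: 0.741 × 7.843×10⁻⁴ = 5.812×10⁻⁴ mol.
Φ = 1.117×10⁻⁴ mol / 5.812×10⁻⁴ mol photons = 0.19.

Φ = 0.19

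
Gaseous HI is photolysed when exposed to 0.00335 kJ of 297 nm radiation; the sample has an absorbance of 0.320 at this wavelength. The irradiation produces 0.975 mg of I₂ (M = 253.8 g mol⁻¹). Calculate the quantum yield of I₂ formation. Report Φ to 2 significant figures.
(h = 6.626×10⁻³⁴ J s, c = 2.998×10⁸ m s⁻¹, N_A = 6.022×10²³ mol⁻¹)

Φ = 0.89

Product: 0.975 mg / 253.8 g mol⁻¹ = 3.842×10⁻⁶ mol.
Photon energy at 297 nm: hc/λ = (6.626×10⁻³⁴)(2.998×10⁸)/(297×10⁻⁹) = 6.688×10⁻¹⁹ J.
Incident energy: 0.00335 kJ = 3.35 J.
Photons incident: 3.35 / 6.688×10⁻¹⁹ = 5.009×10¹⁸, i.e. 5.009×10¹⁸/6.022×10²³ = 8.318×10⁻⁶ mol.
Fraction absorbed: 1 − 10^(−0.320) = 0.5214.
Photons absorbed: 0.5214 × 8.318×10⁻⁶ = 4.337×10⁻⁶ mol.
Φ = 3.842×10⁻⁶ mol / 4.337×10⁻⁶ mol photons = 0.89.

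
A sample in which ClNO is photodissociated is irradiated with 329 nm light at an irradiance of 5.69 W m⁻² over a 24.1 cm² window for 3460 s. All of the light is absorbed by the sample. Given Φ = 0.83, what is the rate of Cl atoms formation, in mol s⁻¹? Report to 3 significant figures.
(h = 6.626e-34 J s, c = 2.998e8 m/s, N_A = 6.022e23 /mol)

3.13e-8 mol s⁻¹

Photon energy at 329 nm: hc/λ = (6.626e-34)(2.998e8)/(329e-9) = 6.038e-19 J.
Energy delivered: (5.69 W m⁻²)(24.1e-4 m²)(3460 s) = 47.45 J.
Photons incident: 47.45 / 6.038e-19 = 7.859e19, i.e. 7.859e19/6.022e23 = 1.305e-4 mol.
Product formed: 0.83 × 1.305e-4 = 1.083e-4 mol.
Rate: 1.083e-4 / 3460 s = 3.13e-8 mol s⁻¹.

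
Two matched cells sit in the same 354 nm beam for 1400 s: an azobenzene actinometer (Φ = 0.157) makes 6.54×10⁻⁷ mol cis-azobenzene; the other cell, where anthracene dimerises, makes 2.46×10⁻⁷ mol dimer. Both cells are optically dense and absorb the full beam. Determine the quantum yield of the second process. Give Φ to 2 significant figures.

Φ = 0.059

Photons absorbed by the actinometer: 6.54×10⁻⁷ / 0.157 = 4.166×10⁻⁶ mol.
Φ(unknown) = 2.46×10⁻⁷ / 4.166×10⁻⁶ = 0.059.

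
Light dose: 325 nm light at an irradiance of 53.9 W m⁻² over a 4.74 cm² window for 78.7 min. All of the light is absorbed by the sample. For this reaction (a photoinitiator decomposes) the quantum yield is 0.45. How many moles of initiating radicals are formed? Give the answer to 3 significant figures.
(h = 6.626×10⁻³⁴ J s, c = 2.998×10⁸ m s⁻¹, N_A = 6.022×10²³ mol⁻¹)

1.47×10⁻⁴ mol

Photon energy at 325 nm: hc/λ = (6.626×10⁻³⁴)(2.998×10⁸)/(325×10⁻⁹) = 6.112×10⁻¹⁹ J.
Energy delivered: (53.9 W m⁻²)(4.74×10⁻⁴ m²)(4722 s) = 120.6 J.
Photons incident: 120.6 / 6.112×10⁻¹⁹ = 1.973×10²⁰, i.e. 1.973×10²⁰/6.022×10²³ = 3.276×10⁻⁴ mol.
Product: Φ × n_abs = 0.45 × 3.276×10⁻⁴ = 1.474×10⁻⁴ mol.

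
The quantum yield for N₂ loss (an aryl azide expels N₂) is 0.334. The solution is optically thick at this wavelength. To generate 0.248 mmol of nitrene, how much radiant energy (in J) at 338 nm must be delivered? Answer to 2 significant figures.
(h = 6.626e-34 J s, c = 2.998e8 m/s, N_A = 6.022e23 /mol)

260 J

Product: 0.248 mmol = 2.48e-4 mol.
Photons that must be absorbed: 2.48e-4 / 0.334 = 7.425e-4 mol.
Photon energy: hc/λ = 5.877e-19 J; per mole, 3.539e5 J mol⁻¹.
Energy required: 7.425e-4 × 3.539e5 = 260 J.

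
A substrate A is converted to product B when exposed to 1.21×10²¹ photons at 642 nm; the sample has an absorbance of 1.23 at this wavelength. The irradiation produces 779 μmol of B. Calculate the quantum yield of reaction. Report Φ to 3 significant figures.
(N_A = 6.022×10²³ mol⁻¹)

Product: 779 μmol = 7.79×10⁻⁴ mol.
Moles of photons: 1.21×10²¹ / 6.022×10²³ = 0.002009 mol.
Fraction absorbed: 1 − 10^(−1.23) = 0.9411.
Photons absorbed: 0.9411 × 0.002009 = 0.001891 mol.
Φ = 7.79×10⁻⁴ mol / 0.001891 mol photons = 0.412.

Φ = 0.412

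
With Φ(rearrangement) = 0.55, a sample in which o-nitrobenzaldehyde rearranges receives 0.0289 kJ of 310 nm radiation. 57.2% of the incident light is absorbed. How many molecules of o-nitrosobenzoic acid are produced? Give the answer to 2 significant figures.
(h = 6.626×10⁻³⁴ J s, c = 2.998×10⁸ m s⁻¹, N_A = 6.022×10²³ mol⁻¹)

Photon energy at 310 nm: hc/λ = (6.626×10⁻³⁴)(2.998×10⁸)/(310×10⁻⁹) = 6.408×10⁻¹⁹ J.
Incident energy: 0.0289 kJ = 28.9 J.
Photons incident: 28.9 / 6.408×10⁻¹⁹ = 4.510×10¹⁹, i.e. 4.510×10¹⁹/6.022×10²³ = 7.489×10⁻⁵ mol.
Photons absorbed: 0.572 × 7.489×10⁻⁵ = 4.284×10⁻⁵ mol.
Product: Φ × n_abs = 0.55 × 4.284×10⁻⁵ = 2.356×10⁻⁵ mol.
As a count: 2.356×10⁻⁵ × 6.022×10²³ = 1.4×10¹⁹.

1.4×10¹⁹ molecules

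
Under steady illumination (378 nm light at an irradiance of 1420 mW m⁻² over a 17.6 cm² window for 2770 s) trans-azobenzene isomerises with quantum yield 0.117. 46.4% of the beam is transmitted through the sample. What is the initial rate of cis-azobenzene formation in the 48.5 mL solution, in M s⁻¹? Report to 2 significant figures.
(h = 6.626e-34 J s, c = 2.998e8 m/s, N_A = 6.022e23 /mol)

Photon energy at 378 nm: hc/λ = (6.626e-34)(2.998e8)/(378e-9) = 5.255e-19 J.
Energy delivered: (1420 mW m⁻²)(17.6e-4 m²)(2770 s) = 6.923 J.
Photons incident: 6.923 / 5.255e-19 = 1.317e19, i.e. 1.317e19/6.022e23 = 2.187e-5 mol.
Fraction absorbed: 1 − 46.4/100 = 0.5360.
Photons absorbed: 0.5360 × 2.187e-5 = 1.172e-5 mol.
Product formed: 0.117 × 1.172e-5 = 1.371e-6 mol.
Rate: 1.371e-6 mol / (2770 s × 0.0485 L) = 1.0e-8 M s⁻¹.

1.0e-8 M s⁻¹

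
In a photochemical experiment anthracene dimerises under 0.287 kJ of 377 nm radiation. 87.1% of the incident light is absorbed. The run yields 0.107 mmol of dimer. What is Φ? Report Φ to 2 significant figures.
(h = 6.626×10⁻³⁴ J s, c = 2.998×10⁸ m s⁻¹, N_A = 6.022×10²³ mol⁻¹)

Product: 0.107 mmol = 1.07×10⁻⁴ mol.
Photon energy at 377 nm: hc/λ = (6.626×10⁻³⁴)(2.998×10⁸)/(377×10⁻⁹) = 5.269×10⁻¹⁹ J.
Incident energy: 0.287 kJ = 287 J.
Photons incident: 287 / 5.269×10⁻¹⁹ = 5.447×10²⁰, i.e. 5.447×10²⁰/6.022×10²³ = 9.045×10⁻⁴ mol.
Photons absorbed: 0.871 × 9.045×10⁻⁴ = 7.878×10⁻⁴ mol.
Φ = 1.07×10⁻⁴ mol / 7.878×10⁻⁴ mol photons = 0.14.

Φ = 0.14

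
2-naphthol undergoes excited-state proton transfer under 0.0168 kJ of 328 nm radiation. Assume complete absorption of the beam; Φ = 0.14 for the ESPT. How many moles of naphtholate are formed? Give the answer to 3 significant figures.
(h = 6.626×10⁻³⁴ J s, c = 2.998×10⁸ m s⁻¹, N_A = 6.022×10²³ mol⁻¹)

Photon energy at 328 nm: hc/λ = (6.626×10⁻³⁴)(2.998×10⁸)/(328×10⁻⁹) = 6.056×10⁻¹⁹ J.
Incident energy: 0.0168 kJ = 16.8 J.
Photons incident: 16.8 / 6.056×10⁻¹⁹ = 2.774×10¹⁹, i.e. 2.774×10¹⁹/6.022×10²³ = 4.606×10⁻⁵ mol.
Product: Φ × n_abs = 0.14 × 4.606×10⁻⁵ = 6.448×10⁻⁶ mol.

6.45×10⁻⁶ mol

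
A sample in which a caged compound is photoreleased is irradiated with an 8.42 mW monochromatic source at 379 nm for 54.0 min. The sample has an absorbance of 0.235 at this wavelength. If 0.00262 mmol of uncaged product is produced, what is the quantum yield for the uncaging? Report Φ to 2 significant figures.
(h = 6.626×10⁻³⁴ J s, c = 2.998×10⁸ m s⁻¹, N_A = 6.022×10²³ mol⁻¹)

Product: 0.00262 mmol = 2.62×10⁻⁶ mol.
Photon energy at 379 nm: hc/λ = (6.626×10⁻³⁴)(2.998×10⁸)/(379×10⁻⁹) = 5.241×10⁻¹⁹ J.
Energy delivered: (8.42 mW)(3240 s) = 27.28 J.
Photons incident: 27.28 / 5.241×10⁻¹⁹ = 5.205×10¹⁹, i.e. 5.205×10¹⁹/6.022×10²³ = 8.643×10⁻⁵ mol.
Fraction absorbed: 1 − 10^(−0.235) = 0.4179.
Photons absorbed: 0.4179 × 8.643×10⁻⁵ = 3.612×10⁻⁵ mol.
Φ = 2.62×10⁻⁶ mol / 3.612×10⁻⁵ mol photons = 0.073.

Φ = 0.073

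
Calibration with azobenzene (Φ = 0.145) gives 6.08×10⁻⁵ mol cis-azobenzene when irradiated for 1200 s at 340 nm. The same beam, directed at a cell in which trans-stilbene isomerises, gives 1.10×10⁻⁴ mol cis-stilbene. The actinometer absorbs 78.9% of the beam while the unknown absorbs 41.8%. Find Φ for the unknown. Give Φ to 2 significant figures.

Photons absorbed by the actinometer: 6.08×10⁻⁵ / 0.145 = 4.193×10⁻⁴ mol.
Incident flux: 4.193×10⁻⁴ / 0.789 = 5.314×10⁻⁴ einstein.
Absorbed by unknown: 0.418 × 5.314×10⁻⁴ = 2.221×10⁻⁴ mol.
Φ(unknown) = 1.10×10⁻⁴ / 2.221×10⁻⁴ = 0.50.

Φ = 0.50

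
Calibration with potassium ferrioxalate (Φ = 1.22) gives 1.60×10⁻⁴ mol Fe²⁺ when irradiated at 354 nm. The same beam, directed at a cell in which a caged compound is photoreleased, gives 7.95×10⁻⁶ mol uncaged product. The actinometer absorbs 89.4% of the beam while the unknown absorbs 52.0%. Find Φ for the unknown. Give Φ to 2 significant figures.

Photons absorbed by the actinometer: 1.60×10⁻⁴ / 1.22 = 1.311×10⁻⁴ mol.
Incident flux: 1.311×10⁻⁴ / 0.894 = 1.466×10⁻⁴ einstein.
Absorbed by unknown: 0.520 × 1.466×10⁻⁴ = 7.623×10⁻⁵ mol.
Φ(unknown) = 7.95×10⁻⁶ / 7.623×10⁻⁵ = 0.10.

Φ = 0.10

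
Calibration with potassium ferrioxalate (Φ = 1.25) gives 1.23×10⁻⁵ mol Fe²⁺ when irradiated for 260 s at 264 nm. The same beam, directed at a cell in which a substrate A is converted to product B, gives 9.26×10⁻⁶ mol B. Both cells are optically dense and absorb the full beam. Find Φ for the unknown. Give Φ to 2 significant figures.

Photons absorbed by the actinometer: 1.23×10⁻⁵ / 1.25 = 9.840×10⁻⁶ mol.
Φ(unknown) = 9.26×10⁻⁶ / 9.840×10⁻⁶ = 0.94.

Φ = 0.94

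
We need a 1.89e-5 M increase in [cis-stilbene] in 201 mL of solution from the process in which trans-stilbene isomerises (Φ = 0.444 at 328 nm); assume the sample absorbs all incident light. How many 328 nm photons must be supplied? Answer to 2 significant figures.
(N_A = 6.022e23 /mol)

Product: (1.89e-5 M)(0.201 L) = 3.799e-6 mol.
Photons that must be absorbed: 3.799e-6 / 0.444 = 8.556e-6 mol.
Photon count: 8.556e-6 × 6.022e23 = 5.2e18.

5.2e18 photons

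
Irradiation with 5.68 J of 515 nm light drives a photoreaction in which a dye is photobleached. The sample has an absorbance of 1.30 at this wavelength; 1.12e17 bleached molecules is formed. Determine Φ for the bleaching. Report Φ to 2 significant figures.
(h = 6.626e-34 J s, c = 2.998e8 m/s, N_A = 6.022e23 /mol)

Φ = 0.0080

Product: 1.12e17 / 6.022e23 = 1.860e-7 mol.
Photon energy at 515 nm: hc/λ = (6.626e-34)(2.998e8)/(515e-9) = 3.857e-19 J.
Photons incident: 5.68 / 3.857e-19 = 1.473e19, i.e. 1.473e19/6.022e23 = 2.446e-5 mol.
Fraction absorbed: 1 − 10^(−1.30) = 0.9499.
Photons absorbed: 0.9499 × 2.446e-5 = 2.323e-5 mol.
Φ = 1.860e-7 mol / 2.323e-5 mol photons = 0.0080.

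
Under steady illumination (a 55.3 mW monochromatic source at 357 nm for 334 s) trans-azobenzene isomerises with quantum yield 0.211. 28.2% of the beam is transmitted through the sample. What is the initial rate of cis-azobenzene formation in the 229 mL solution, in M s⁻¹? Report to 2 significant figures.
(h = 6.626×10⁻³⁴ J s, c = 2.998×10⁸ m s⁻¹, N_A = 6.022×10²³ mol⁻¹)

1.1×10⁻⁷ M s⁻¹

Photon energy at 357 nm: hc/λ = (6.626×10⁻³⁴)(2.998×10⁸)/(357×10⁻⁹) = 5.564×10⁻¹⁹ J.
Energy delivered: (55.3 mW)(334 s) = 18.47 J.
Photons incident: 18.47 / 5.564×10⁻¹⁹ = 3.320×10¹⁹, i.e. 3.320×10¹⁹/6.022×10²³ = 5.513×10⁻⁵ mol.
Fraction absorbed: 1 − 28.2/100 = 0.7180.
Photons absorbed: 0.7180 × 5.513×10⁻⁵ = 3.958×10⁻⁵ mol.
Product formed: 0.211 × 3.958×10⁻⁵ = 8.351×10⁻⁶ mol.
Rate: 8.351×10⁻⁶ mol / (334 s × 0.229 L) = 1.1×10⁻⁷ M s⁻¹.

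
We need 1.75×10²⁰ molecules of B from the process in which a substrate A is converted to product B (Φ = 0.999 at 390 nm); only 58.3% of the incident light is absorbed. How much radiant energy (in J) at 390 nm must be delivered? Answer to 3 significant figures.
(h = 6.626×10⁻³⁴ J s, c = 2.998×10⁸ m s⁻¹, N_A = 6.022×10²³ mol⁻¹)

153 J

Product: 1.75×10²⁰ / 6.022×10²³ = 2.906×10⁻⁴ mol.
Photons that must be absorbed: 2.906×10⁻⁴ / 0.999 = 2.909×10⁻⁴ mol.
Incident photons needed: 2.909×10⁻⁴ / 0.583 = 4.990×10⁻⁴ mol.
Photon energy: hc/λ = 5.094×10⁻¹⁹ J; per mole, 3.068×10⁵ J mol⁻¹.
Energy required: 4.990×10⁻⁴ × 3.068×10⁵ = 153 J.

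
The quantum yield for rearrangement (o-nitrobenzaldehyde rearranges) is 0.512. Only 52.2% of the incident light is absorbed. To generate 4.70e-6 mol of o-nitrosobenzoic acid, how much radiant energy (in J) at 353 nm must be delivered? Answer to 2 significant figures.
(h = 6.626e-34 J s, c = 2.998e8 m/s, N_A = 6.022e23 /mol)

6.0 J

Photons that must be absorbed: 4.70e-6 / 0.512 = 9.180e-6 mol.
Incident photons needed: 9.180e-6 / 0.522 = 1.759e-5 mol.
Photon energy: hc/λ = 5.627e-19 J; per mole, 3.389e5 J mol⁻¹.
Energy required: 1.759e-5 × 3.389e5 = 6.0 J.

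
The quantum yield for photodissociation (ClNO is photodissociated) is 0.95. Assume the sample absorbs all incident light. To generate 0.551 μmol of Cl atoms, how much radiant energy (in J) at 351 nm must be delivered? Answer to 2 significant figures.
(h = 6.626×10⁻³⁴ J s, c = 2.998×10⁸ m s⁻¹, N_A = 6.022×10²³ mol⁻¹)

Product: 0.551 μmol = 5.51×10⁻⁷ mol.
Photons that must be absorbed: 5.51×10⁻⁷ / 0.95 = 5.800×10⁻⁷ mol.
Photon energy: hc/λ = 5.659×10⁻¹⁹ J; per mole, 3.408×10⁵ J mol⁻¹.
Energy required: 5.800×10⁻⁷ × 3.408×10⁵ = 0.20 J.

0.20 J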